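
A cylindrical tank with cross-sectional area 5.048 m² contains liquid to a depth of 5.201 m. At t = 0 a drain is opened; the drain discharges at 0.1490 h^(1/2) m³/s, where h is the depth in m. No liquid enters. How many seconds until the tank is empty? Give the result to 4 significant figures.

154.5 s

A dh/dt = −Q_out = −0.1490 √h.
Separate and integrate: 2(√h − √h₀) = −(0.1490/A) t.
Set h = 0: 2√h₀ = (0.1490/A) t_empty ⇒ t_empty = 2A√h₀/0.1490.
t_empty = 2·5.048·√5.201/0.1490 = 10.0960·2.28057/0.1490 = 154.528 s.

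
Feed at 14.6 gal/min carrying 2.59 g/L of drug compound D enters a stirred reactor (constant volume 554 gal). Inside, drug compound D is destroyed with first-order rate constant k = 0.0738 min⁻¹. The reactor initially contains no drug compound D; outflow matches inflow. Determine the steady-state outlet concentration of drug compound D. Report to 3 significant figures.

Accumulation = in − out − consumed: V dC/dt = Q C_in − Q C − k V C.
At steady state: 0 = Q C_in − (Q + kV) C_ss, so C_ss = Q C_in/(Q + kV).
C_ss = 14.6·2.59/(14.6 + 0.0738·554) = 37.814/55.485 = 0.68152 g/L.

0.682 g/L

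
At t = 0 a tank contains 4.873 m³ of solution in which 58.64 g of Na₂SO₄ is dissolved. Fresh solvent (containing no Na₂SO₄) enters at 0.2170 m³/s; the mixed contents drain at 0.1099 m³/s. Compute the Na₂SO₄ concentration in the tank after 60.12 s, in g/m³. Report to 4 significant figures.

Let m(t) be the amount of Na₂SO₄. Volume: V(t) = V₀ + (Q_in − Q_out) t = 4.873 + 0.107100 t; V(60.12) = 11.3119 m³.
No Na₂SO₄ enters, so dm/dt = −Q_out · (m/V).
Separate: dm/m = −Q_out dt/V(t) ⇒ ln(m/m₀) = −(Q_out/(Q_in−Q_out)) ln(V/V₀).
m = m₀ (V₀/V)^(Q_out/(Q_in−Q_out)) = 58.64 × (4.873/11.3119)^(1.02614) = 24.7113 g.
C = m/V = 24.7113/11.3119 = 2.18455 g/m³.

2.185 g/m³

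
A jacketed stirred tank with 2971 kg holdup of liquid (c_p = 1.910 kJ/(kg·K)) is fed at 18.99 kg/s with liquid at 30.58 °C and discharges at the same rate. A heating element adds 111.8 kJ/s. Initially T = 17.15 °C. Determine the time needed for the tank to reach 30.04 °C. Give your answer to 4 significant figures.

Unsteady energy balance on the tank contents: M c_p dT/dt = ṁ c_p (T_in − T) + 111.8.
τ = M/ṁ = 156.451 s; T_ss = T_in + Q̇/(ṁ c_p) = 33.6624 °C.
T(t) = T_ss + (T₀ − T_ss) e^(−t/τ). Set T = 30.04:
e^(−t/τ) = (30.04 − 33.6624)/(17.15 − 33.6624) = 0.219373
t = −156.451 · ln(0.219373) = 237.333 s.

237.3 s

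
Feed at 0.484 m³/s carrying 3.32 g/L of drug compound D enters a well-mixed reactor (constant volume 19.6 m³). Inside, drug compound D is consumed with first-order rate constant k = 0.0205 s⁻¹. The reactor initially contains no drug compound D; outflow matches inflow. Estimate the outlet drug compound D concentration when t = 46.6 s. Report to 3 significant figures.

V dC/dt = Q(C_in − C) − k V C.
dC/dt = (Q/V) C_in − (Q/V + k) C; effective rate a = Q/V + k = 0.024694 + 0.0205 = 0.045194 s⁻¹.
C_ss = Q C_in/(Q + kV) = 1.8140 g/L; C(t) = C_ss + (C₀ − C_ss) e^(−a t).
C(46.6) = 1.8140 + (-1.8140)·e^(−0.045194·46.6) = 1.8140 + (-1.8140)·0.12172 = 1.5932 g/L.

1.59 g/L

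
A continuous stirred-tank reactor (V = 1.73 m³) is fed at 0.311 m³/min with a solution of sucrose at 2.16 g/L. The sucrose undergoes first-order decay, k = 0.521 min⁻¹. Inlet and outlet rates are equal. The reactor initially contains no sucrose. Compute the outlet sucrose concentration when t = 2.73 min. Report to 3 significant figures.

Accumulation = in − out − consumed: V dC/dt = Q C_in − Q C − k V C.
dC/dt = (Q/V) C_in − (Q/V + k) C; effective rate a = Q/V + k = 0.17977 + 0.521 = 0.70077 min⁻¹.
C_ss = Q C_in/(Q + kV) = 0.55411 g/L; C(t) = C_ss + (C₀ − C_ss) e^(−a t).
C(2.73) = 0.55411 + (-0.55411)·e^(−0.70077·2.73) = 0.55411 + (-0.55411)·0.14762 = 0.47231 g/L.

0.472 g/L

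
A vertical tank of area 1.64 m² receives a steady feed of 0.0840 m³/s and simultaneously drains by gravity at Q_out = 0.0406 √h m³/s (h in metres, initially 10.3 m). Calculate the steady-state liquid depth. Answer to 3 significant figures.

4.28 m

A dh/dt = Q_in − 0.0406 √h. Steady state requires inflow = outflow:
Q_in = 0.0406 √h_ss ⇒ √h_ss = 0.0840/0.0406 = 2.0690.
h_ss = 2.0690² = 4.2806 m. (Since h₀ = 10.3 m > h_ss, the level will fall toward this value.)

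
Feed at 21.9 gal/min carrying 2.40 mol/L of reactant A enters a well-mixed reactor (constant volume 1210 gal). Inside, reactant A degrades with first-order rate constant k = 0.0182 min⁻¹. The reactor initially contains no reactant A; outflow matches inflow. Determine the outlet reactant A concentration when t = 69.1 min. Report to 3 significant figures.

Accumulation = in − out − consumed: V dC/dt = Q C_in − Q C − k V C.
dC/dt = (Q/V) C_in − (Q/V + k) C; effective rate a = Q/V + k = 0.018099 + 0.0182 = 0.036299 min⁻¹.
C_ss = Q C_in/(Q + kV) = 1.1967 mol/L; C(t) = C_ss + (C₀ − C_ss) e^(−a t).
C(69.1) = 1.1967 + (-1.1967)·e^(−0.036299·69.1) = 1.1967 + (-1.1967)·0.081409 = 1.0992 mol/L.

1.10 mol/L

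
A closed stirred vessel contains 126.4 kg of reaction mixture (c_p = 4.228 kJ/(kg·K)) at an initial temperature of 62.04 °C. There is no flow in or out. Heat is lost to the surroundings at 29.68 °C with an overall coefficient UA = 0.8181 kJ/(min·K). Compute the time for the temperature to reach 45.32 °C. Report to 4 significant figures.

475.0 min

Lumped-capacitance energy balance: M c_p dT/dt = UA(T_amb − T).
τ = M c_p/UA = 653.244 min; T_ss = T_amb = 29.6800 °C.
T(t) = T_ss + (T₀ − T_ss)e^(−t/τ); set T = 45.32:
t = −τ ln[(T − T_ss)/(T₀ − T_ss)] = −653.244 · ln(0.483313) = 474.968 min.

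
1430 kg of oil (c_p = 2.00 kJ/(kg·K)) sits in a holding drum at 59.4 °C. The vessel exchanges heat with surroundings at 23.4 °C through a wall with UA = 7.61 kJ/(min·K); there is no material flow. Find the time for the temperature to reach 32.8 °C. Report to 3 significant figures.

M c_p dT/dt = −UA(T − T_amb).
τ = M c_p/UA = 375.82 min; T_ss = T_amb = 23.400 °C.
T(t) = T_ss + (T₀ − T_ss)e^(−t/τ); set T = 32.8:
t = −τ ln[(T − T_ss)/(T₀ − T_ss)] = −375.82 · ln(0.26111) = 504.66 min.

505 min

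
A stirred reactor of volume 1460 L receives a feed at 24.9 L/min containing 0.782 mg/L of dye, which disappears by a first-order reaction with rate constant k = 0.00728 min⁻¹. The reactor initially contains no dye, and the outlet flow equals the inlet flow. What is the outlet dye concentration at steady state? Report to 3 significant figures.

0.548 mg/L

Accumulation = in − out − consumed: V dC/dt = Q C_in − Q C − k V C.
At steady state: 0 = Q C_in − (Q + kV) C_ss, so C_ss = Q C_in/(Q + kV).
C_ss = 24.9·0.782/(24.9 + 0.00728·1460) = 19.472/35.529 = 0.54806 mg/L.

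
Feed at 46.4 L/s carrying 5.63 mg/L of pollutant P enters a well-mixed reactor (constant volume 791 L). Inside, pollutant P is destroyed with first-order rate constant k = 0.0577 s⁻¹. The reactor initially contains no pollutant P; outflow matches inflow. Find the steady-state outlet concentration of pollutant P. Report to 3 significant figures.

Species balance: V dC/dt = Q C_in − Q C − k V C.
At steady state: 0 = Q C_in − (Q + kV) C_ss, so C_ss = Q C_in/(Q + kV).
C_ss = 46.4·5.63/(46.4 + 0.0577·791) = 261.23/92.041 = 2.8382 mg/L.

2.84 mg/L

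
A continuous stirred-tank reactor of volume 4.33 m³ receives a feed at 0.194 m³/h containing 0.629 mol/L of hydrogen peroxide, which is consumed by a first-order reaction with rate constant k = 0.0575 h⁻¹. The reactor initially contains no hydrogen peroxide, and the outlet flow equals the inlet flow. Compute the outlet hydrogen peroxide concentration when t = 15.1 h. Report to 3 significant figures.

0.217 mol/L

Accumulation = in − out − consumed: V dC/dt = Q C_in − Q C − k V C.
dC/dt = (Q/V) C_in − (Q/V + k) C; effective rate a = Q/V + k = 0.044804 + 0.0575 = 0.10230 h⁻¹.
C_ss = Q C_in/(Q + kV) = 0.27547 mol/L; C(t) = C_ss + (C₀ − C_ss) e^(−a t).
C(15.1) = 0.27547 + (-0.27547)·e^(−0.10230·15.1) = 0.27547 + (-0.27547)·0.21336 = 0.21670 mol/L.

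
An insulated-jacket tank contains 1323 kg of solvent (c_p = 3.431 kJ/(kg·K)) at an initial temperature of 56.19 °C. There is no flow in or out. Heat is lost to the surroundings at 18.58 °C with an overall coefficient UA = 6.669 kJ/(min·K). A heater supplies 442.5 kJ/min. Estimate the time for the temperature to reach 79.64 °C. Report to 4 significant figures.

Lumped-capacitance energy balance: M c_p dT/dt = UA(T_amb − T) + Q̇.
τ = M c_p/UA = 680.644 min; T_ss = T_amb + Q̇/UA = 18.58 + 442.5/6.669 = 84.9318 °C.
T(t) = T_ss + (T₀ − T_ss)e^(−t/τ); set T = 79.64:
t = −τ ln[(T − T_ss)/(T₀ − T_ss)] = −680.644 · ln(0.184114) = 1151.78 min.

1152 min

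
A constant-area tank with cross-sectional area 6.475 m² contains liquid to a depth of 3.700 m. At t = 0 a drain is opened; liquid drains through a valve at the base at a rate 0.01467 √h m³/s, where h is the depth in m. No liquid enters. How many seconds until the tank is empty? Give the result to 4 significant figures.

1698 s

With no inflow, A dh/dt = −0.01467 √h.
This is separable: 2 d(√h)/dt = −0.01467/A, so √h = √h₀ − (0.01467/(2A)) t.
Tank is empty when √h = 0: t_empty = 2A√h₀/0.01467.
t_empty = 2·6.475·√3.700/0.01467 = 12.9500·1.92354/0.01467 = 1698.01 s.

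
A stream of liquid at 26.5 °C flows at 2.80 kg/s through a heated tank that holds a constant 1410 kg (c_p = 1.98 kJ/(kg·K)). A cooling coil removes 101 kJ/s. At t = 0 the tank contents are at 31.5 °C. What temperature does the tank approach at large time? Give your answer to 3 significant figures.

8.28 °C

M c_p dT/dt = ṁ c_p (T_in − T) − Q̇.
At steady state dT/dt = 0 ⇒ T_ss = T_in − Q̇/(ṁ c_p) = 26.5 − 101/(2.80·1.98) = 8.2821 °C.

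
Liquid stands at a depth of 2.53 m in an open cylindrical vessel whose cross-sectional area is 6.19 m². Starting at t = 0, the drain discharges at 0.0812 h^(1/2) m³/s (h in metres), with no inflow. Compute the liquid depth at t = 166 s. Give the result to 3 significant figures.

A dh/dt = −Q_out = −0.0812 √h.
This is separable: 2 d(√h)/dt = −0.0812/A, so √h = √h₀ − (0.0812/(2A)) t.
√h = √2.53 − 0.0812·166/(2·6.19) = 1.5906 − 1.0888 = 0.50181.
h = 0.50181² = 0.25181 m.

0.252 m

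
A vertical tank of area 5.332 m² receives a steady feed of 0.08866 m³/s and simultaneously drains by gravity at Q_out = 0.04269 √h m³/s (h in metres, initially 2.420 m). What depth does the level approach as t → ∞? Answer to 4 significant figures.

Level balance: A dh/dt = 0.08866 − 0.04269 √h. Setting dh/dt = 0:
Q_in = 0.04269 √h_ss ⇒ √h_ss = 0.08866/0.04269 = 2.07683.
h_ss = 2.07683² = 4.31324 m. (Since h₀ = 2.420 m < h_ss, the level will rise toward this value.)

4.313 m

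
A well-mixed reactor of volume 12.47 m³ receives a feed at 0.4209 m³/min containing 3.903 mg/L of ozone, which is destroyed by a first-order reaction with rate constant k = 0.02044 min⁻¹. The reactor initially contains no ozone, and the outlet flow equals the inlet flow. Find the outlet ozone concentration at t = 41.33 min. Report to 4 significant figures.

2.172 mg/L

Species balance: V dC/dt = Q C_in − Q C − k V C.
dC/dt = (Q/V) C_in − (Q/V + k) C; effective rate a = Q/V + k = 0.0337530 + 0.02044 = 0.0541930 min⁻¹.
C_ss = Q C_in/(Q + kV) = 2.43090 mg/L; C(t) = C_ss + (C₀ − C_ss) e^(−a t).
C(41.33) = 2.43090 + (-2.43090)·e^(−0.0541930·41.33) = 2.43090 + (-2.43090)·0.106480 = 2.17206 mg/L.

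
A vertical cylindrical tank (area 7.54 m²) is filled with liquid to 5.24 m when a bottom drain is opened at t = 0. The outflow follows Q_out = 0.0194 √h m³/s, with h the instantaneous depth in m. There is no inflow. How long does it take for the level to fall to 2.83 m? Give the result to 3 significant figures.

A dh/dt = −Q_out = −0.0194 √h.
This is separable: 2 d(√h)/dt = −0.0194/A, so √h = √h₀ − (0.0194/(2A)) t.
t = 2A(√h₀ − √h)/0.0194 = 2·7.54·(√5.24 − √2.83)/0.0194
  = 15.080 × (2.2891 − 1.6823) / 0.0194 = 471.71 s.

472 s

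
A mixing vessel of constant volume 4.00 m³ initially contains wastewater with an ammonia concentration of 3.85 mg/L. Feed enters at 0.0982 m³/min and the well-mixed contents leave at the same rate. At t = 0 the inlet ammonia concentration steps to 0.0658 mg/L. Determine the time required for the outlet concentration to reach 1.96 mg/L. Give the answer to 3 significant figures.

Species balance: V dC/dt = Q(C_in − C) ⇒ τ = V/Q = 40.733 min.
C(t) = C_in + (C₀ − C_in) e^(−t/τ). Set C = 1.96 and solve for t:
e^(−t/τ) = (C − C_in)/(C₀ − C_in) = (1.96 − 0.0658)/(3.85 − 0.0658) = 0.50055
t = −τ ln(…) = 40.733 × 0.69204 = 28.189 min.

28.2 min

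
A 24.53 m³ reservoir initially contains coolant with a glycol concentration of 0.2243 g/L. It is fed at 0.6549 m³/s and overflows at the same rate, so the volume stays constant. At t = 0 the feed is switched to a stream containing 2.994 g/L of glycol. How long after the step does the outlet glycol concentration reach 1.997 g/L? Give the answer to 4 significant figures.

38.27 s

Transient balance on the dissolved component: V dC/dt = Q(C_in − C), so τ = V/Q = 37.4561 s.
C(t) = C_in + (C₀ − C_in) e^(−t/τ). Set C = 1.997 and solve for t:
e^(−t/τ) = (C − C_in)/(C₀ − C_in) = (1.997 − 2.994)/(0.2243 − 2.994) = 0.359967
t = −τ ln(…) = 37.4561 × 1.02174 = 38.2705 s.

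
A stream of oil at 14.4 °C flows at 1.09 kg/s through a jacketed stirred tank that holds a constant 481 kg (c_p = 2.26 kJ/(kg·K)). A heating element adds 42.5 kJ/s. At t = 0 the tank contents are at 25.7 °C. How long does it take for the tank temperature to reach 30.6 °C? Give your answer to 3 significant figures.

765 s

M c_p dT/dt = ṁ c_p (T_in − T) + Q̇.
τ = M/ṁ = 441.28 s; T_ss = T_in + Q̇/(ṁ c_p) = 31.653 °C.
T(t) = T_ss + (T₀ − T_ss) e^(−t/τ). Set T = 30.6:
e^(−t/τ) = (30.6 − 31.653)/(25.7 − 31.653) = 0.17683
t = −441.28 · ln(0.17683) = 764.56 s.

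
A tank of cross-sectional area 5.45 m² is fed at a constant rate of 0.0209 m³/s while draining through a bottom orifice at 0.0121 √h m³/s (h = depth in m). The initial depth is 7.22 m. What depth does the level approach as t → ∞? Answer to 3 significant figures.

Volume balance on the tank: A dh/dt = Q_in − 0.0121 √h. At steady state dh/dt = 0:
Q_in = 0.0121 √h_ss ⇒ √h_ss = 0.0209/0.0121 = 1.7273.
h_ss = 1.7273² = 2.9835 m. (Since h₀ = 7.22 m > h_ss, the level will fall toward this value.)

2.98 m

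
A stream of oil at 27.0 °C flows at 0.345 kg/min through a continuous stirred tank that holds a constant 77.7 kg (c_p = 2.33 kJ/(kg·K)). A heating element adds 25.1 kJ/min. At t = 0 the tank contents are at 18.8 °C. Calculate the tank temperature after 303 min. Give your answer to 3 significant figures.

48.0 °C

First-law balance (no shaft work): M c_p dT/dt = ṁ c_p (T_in − T) + 25.1.
τ = M/ṁ = 225.22 min; T_ss = T_in + Q̇/(ṁ c_p) = 27.0 + 25.1/(0.345·2.33) = 58.225 °C.
This is linear first-order; T(t) = T_ss + (T₀ − T_ss) e^(−t/τ).
T(303) = 58.225 + (-39.425)·e^(−303/225.22) = 58.225 + (-39.425)·0.26044 = 47.957 °C.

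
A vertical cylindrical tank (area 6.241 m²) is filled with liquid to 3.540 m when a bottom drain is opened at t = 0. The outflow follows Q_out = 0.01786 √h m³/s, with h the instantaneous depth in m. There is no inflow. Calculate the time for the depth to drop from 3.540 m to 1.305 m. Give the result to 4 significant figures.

Accumulation of liquid (constant cross-section A): A dh/dt = −0.01786 √h.
Separate and integrate: 2(√h − √h₀) = −(0.01786/A) t.
t = 2A(√h₀ − √h)/0.01786 = 2·6.241·(√3.540 − √1.305)/0.01786
  = 12.4820 × (1.88149 − 1.14237) / 0.01786 = 516.558 s.

516.6 s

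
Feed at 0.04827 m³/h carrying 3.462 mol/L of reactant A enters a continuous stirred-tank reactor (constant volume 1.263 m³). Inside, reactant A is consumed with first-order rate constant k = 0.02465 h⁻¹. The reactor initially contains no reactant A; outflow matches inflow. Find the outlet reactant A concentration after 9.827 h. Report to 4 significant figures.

Species balance: V dC/dt = Q C_in − Q C − k V C.
dC/dt = (Q/V) C_in − (Q/V + k) C; effective rate a = Q/V + k = 0.0382185 + 0.02465 = 0.0628685 h⁻¹.
C_ss = Q C_in/(Q + kV) = 2.10459 mol/L; C(t) = C_ss + (C₀ − C_ss) e^(−a t).
C(9.827) = 2.10459 + (-2.10459)·e^(−0.0628685·9.827) = 2.10459 + (-2.10459)·0.539124 = 0.969955 mol/L.

0.9700 mol/L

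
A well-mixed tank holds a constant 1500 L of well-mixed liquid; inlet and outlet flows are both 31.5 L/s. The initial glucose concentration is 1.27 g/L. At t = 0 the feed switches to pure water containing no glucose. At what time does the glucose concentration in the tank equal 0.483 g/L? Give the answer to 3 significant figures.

46.0 s

Species balance: V dC/dt = Q(C_in − C) ⇒ τ = V/Q = 47.619 s.
C(t) = C_in + (C₀ − C_in) e^(−t/τ). Set C = 0.483 and solve for t:
e^(−t/τ) = (C − C_in)/(C₀ − C_in) = (0.483 − 0)/(1.27 − 0) = 0.38031
t = −τ ln(…) = 47.619 × 0.96676 = 46.036 s.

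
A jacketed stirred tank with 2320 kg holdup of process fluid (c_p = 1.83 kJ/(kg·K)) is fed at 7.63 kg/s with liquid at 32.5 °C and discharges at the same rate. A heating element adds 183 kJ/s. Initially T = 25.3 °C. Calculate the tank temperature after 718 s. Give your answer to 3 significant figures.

43.7 °C

Unsteady energy balance on the tank contents: M c_p dT/dt = ṁ c_p (T_in − T) + 183.
Rearrange: dT/dt = (T_ss − T)/τ with τ = M/ṁ = 304.06 s and T_ss = T_in + Q̇/(ṁ c_p) = 45.606 °C.
T approaches T_ss exponentially: T(t) = T_ss + (T₀ − T_ss) e^(−t/τ).
T(718) = 45.606 + (-20.306)·e^(−718/304.06) = 45.606 + (-20.306)·0.094293 = 43.691 °C.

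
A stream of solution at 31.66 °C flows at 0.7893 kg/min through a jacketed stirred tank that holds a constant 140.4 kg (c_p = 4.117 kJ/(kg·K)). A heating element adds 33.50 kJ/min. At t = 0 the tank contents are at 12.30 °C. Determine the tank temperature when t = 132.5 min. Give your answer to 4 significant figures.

M c_p dT/dt = ṁ c_p (T_in − T) + Q̇.
Rearrange: dT/dt = (T_ss − T)/τ with τ = M/ṁ = 177.879 min and T_ss = T_in + Q̇/(ṁ c_p) = 41.9691 °C.
Solution: T(t) = T_ss + (T₀ − T_ss) e^(−t/τ).
T(132.5) = 41.9691 + (-29.6691)·e^(−132.5/177.879) = 41.9691 + (-29.6691)·0.474788 = 27.8826 °C.

27.88 °C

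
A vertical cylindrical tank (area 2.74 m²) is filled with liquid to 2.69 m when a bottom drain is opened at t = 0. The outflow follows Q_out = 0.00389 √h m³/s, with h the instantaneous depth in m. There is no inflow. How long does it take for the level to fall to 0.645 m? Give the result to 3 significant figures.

Volume balance on the tank: A dh/dt = −0.00389 √h.
∫ h^(−1/2) dh = −(0.00389/A) ∫ dt, giving 2√h = 2√h₀ − (0.00389/A) t.
t = 2A(√h₀ − √h)/0.00389 = 2·2.74·(√2.69 − √0.645)/0.00389
  = 5.4800 × (1.6401 − 0.80312) / 0.00389 = 1179.1 s.

1180 s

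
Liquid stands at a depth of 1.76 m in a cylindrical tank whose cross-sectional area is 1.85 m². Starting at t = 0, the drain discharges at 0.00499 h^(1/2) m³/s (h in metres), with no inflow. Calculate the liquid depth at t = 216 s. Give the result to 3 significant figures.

1.07 m

With no inflow, A dh/dt = −0.00499 √h.
This is separable: 2 d(√h)/dt = −0.00499/A, so √h = √h₀ − (0.00499/(2A)) t.
√h = √1.76 − 0.00499·216/(2·1.85) = 1.3266 − 0.29131 = 1.0353.
h = 1.0353² = 1.0719 m.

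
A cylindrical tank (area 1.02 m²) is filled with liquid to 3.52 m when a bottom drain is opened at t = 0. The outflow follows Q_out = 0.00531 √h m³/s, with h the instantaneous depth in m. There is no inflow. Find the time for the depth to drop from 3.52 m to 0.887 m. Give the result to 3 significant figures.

359 s

A dh/dt = −Q_out = −0.00531 √h.
This is separable: 2 d(√h)/dt = −0.00531/A, so √h = √h₀ − (0.00531/(2A)) t.
t = 2A(√h₀ − √h)/0.00531 = 2·1.02·(√3.52 − √0.887)/0.00531
  = 2.0400 × (1.8762 − 0.94181) / 0.00531 = 358.96 s.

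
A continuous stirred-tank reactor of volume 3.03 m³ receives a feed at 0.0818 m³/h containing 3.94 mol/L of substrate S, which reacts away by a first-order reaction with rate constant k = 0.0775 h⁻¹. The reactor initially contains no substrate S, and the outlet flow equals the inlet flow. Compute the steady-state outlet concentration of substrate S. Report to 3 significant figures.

1.02 mol/L

V dC/dt = Q(C_in − C) − k V C.
At steady state: 0 = Q C_in − (Q + kV) C_ss, so C_ss = Q C_in/(Q + kV).
C_ss = 0.0818·3.94/(0.0818 + 0.0775·3.03) = 0.32229/0.31662 = 1.0179 mol/L.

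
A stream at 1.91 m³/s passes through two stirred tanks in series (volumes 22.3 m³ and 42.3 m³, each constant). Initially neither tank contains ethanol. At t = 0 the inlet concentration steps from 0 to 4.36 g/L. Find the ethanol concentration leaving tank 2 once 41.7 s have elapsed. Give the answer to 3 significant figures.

Each tank obeys Vᵢ dCᵢ/dt = Q(Cᵢ₋₁ − Cᵢ), so τᵢ = Vᵢ/Q.
τ₁ = 22.3/1.91 = 11.675 s; τ₂ = 42.3/1.91 = 22.147 s.
Solving the cascade with C₁(0)=C₂(0)=0 gives C₂(t) = C_in[1 − (τ₁ e^(−t/τ₁) − τ₂ e^(−t/τ₂))/(τ₁ − τ₂)].
At t = 41.7: e^(−t/τ₁) = 0.028110, e^(−t/τ₂) = 0.15215.
C₂ = 4.36·[1 − (11.675·0.028110 − 22.147·0.15215)/(-10.471)] = 4.36·0.70955 = 3.0936 g/L.

3.09 g/L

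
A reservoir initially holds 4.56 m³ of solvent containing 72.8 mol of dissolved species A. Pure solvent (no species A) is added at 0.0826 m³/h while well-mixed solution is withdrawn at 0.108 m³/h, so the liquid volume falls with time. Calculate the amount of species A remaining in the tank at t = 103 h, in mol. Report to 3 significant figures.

1.94 mol

Let m(t) be the amount of species A. Volume: V(t) = V₀ + (Q_in − Q_out) t = 4.56 − 0.025400 t; V(103) = 1.9438 m³.
Solute balance: dm/dt = 0 − Q_out C = −Q_out m/V(t).
Separate: dm/m = −Q_out dt/V(t) ⇒ ln(m/m₀) = −(Q_out/(Q_in−Q_out)) ln(V/V₀).
m = m₀ (V₀/V)^(Q_out/(Q_in−Q_out)) = 72.8 × (4.56/1.9438)^(-4.2520) = 1.9390 mol.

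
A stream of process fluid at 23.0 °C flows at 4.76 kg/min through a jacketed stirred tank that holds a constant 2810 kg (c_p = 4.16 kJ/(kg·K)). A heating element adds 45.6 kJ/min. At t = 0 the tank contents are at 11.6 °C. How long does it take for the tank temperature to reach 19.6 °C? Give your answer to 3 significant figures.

518 min

M c_p dT/dt = ṁ c_p (T_in − T) + Q̇.
τ = M/ṁ = 590.34 min; T_ss = T_in + Q̇/(ṁ c_p) = 25.303 °C.
T(t) = T_ss + (T₀ − T_ss) e^(−t/τ). Set T = 19.6:
e^(−t/τ) = (19.6 − 25.303)/(11.6 − 25.303) = 0.41618
t = −590.34 · ln(0.41618) = 517.51 min.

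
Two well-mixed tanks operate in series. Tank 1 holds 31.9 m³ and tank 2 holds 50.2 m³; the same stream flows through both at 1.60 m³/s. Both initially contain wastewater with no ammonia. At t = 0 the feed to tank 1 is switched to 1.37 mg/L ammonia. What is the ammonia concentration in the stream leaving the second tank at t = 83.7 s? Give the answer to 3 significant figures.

Time constants: τᵢ = Vᵢ/Q for each well-mixed tank.
τ₁ = 31.9/1.60 = 19.937 s; τ₂ = 50.2/1.60 = 31.375 s.
Tank 1: C₁ = C_in(1 − e^(−t/τ₁)). Tank 2 (τ₁ ≠ τ₂): C₂ = C_in[1 − (τ₁ e^(−t/τ₁) − τ₂ e^(−t/τ₂))/(τ₁ − τ₂)].
At t = 83.7: e^(−t/τ₁) = 0.015024, e^(−t/τ₂) = 0.069410.
C₂ = 1.37·[1 − (19.937·0.015024 − 31.375·0.069410)/(-11.438)] = 1.37·0.83579 = 1.1450 mg/L.

1.15 mg/L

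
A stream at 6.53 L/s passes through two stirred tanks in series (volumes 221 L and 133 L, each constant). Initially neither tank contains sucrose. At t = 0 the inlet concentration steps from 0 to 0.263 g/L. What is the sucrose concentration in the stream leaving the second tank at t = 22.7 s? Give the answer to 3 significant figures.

0.0557 g/L

Species balance on tank i: dCᵢ/dt = (Cᵢ₋₁ − Cᵢ)/τᵢ with τᵢ = Vᵢ/Q.
τ₁ = 221/6.53 = 33.844 s; τ₂ = 133/6.53 = 20.368 s.
Tank 1: C₁ = C_in(1 − e^(−t/τ₁)). Tank 2 (τ₁ ≠ τ₂): C₂ = C_in[1 − (τ₁ e^(−t/τ₁) − τ₂ e^(−t/τ₂))/(τ₁ − τ₂)].
At t = 22.7: e^(−t/τ₁) = 0.51134, e^(−t/τ₂) = 0.32807.
C₂ = 0.263·[1 − (33.844·0.51134 − 20.368·0.32807)/(13.476)] = 0.263·0.21169 = 0.055674 g/L.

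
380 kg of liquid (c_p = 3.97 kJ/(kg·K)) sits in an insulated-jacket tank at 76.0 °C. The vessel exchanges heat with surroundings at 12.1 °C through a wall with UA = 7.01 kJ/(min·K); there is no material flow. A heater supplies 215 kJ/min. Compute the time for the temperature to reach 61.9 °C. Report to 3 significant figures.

119 min

Heat balance on the well-mixed liquid: M c_p dT/dt = −UA(T − T_amb) + Q̇.
τ = M c_p/UA = 215.21 min; T_ss = T_amb + Q̇/UA = 12.1 + 215/7.01 = 42.770 °C.
T(t) = T_ss + (T₀ − T_ss)e^(−t/τ); set T = 61.9:
t = −τ ln[(T − T_ss)/(T₀ − T_ss)] = −215.21 · ln(0.57568) = 118.84 min.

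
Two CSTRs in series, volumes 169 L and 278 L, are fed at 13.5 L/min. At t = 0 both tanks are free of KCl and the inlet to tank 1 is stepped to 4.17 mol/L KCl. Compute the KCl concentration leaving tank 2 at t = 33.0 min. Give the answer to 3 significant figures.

Each tank obeys Vᵢ dCᵢ/dt = Q(Cᵢ₋₁ − Cᵢ), so τᵢ = Vᵢ/Q.
τ₁ = 169/13.5 = 12.519 min; τ₂ = 278/13.5 = 20.593 min.
Tank 1: C₁ = C_in(1 − e^(−t/τ₁)). Tank 2 (τ₁ ≠ τ₂): C₂ = C_in[1 − (τ₁ e^(−t/τ₁) − τ₂ e^(−t/τ₂))/(τ₁ − τ₂)].
At t = 33.0: e^(−t/τ₁) = 0.071641, e^(−t/τ₂) = 0.20139.
C₂ = 4.17·[1 − (12.519·0.071641 − 20.593·0.20139)/(-8.0741)] = 4.17·0.59744 = 2.4913 mol/L.

2.49 mol/L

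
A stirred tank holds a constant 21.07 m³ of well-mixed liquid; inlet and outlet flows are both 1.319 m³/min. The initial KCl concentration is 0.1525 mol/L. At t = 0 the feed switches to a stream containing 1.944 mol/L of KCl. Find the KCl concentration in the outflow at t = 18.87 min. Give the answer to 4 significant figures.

Unsteady species balance (constant V, well mixed): V dC/dt = Q(C_in − C).
Rewrite as dC/dt + C/τ = C_in/τ, τ = V/Q = 15.9742 min.
C approaches C_in exponentially: C(t) = C_in + (C₀ − C_in) e^(−t/τ).
C(18.87) = 1.944 + (0.1525 − 1.944)·e^(−18.87/15.9742) = 1.944 + (-1.79150)·0.306886 = 1.39421 mol/L.

1.394 mol/L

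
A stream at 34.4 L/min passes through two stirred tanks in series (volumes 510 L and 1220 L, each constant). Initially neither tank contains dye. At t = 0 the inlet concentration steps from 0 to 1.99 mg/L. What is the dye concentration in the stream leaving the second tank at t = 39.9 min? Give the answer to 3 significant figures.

0.977 mg/L

Species balance on tank i: dCᵢ/dt = (Cᵢ₋₁ − Cᵢ)/τᵢ with τᵢ = Vᵢ/Q.
τ₁ = 510/34.4 = 14.826 min; τ₂ = 1220/34.4 = 35.465 min.
Tank 1: C₁ = C_in(1 − e^(−t/τ₁)). Tank 2 (τ₁ ≠ τ₂): C₂ = C_in[1 − (τ₁ e^(−t/τ₁) − τ₂ e^(−t/τ₂))/(τ₁ − τ₂)].
At t = 39.9: e^(−t/τ₁) = 0.067793, e^(−t/τ₂) = 0.32464.
C₂ = 1.99·[1 − (14.826·0.067793 − 35.465·0.32464)/(-20.640)] = 1.99·0.49087 = 0.97683 mg/L.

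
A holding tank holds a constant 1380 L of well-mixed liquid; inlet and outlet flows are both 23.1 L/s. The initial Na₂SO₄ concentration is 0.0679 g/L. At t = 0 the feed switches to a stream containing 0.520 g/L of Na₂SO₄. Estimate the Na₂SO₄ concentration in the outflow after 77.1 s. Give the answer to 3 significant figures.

0.396 g/L

Species balance on the tank: V dC/dt = Q(C_in − C).
So dC/dt = (C_in − C)/τ with τ = V/Q = 1380/23.1 = 59.740 s.
This is linear first-order; C(t) = C_in + (C₀ − C_in) e^(−t/τ).
C(77.1) = 0.520 + (0.0679 − 0.520)·e^(−77.1/59.740) = 0.520 + (-0.45210)·0.27511 = 0.39562 g/L.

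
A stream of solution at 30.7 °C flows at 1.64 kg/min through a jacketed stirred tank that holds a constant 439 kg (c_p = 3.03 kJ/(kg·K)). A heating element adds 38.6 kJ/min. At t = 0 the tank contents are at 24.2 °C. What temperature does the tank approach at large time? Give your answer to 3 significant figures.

38.5 °C

First-law balance (no shaft work): M c_p dT/dt = ṁ c_p (T_in − T) + 38.6.
At steady state dT/dt = 0 ⇒ T_ss = T_in + Q̇/(ṁ c_p) = 30.7 + 38.6/(1.64·3.03) = 38.468 °C.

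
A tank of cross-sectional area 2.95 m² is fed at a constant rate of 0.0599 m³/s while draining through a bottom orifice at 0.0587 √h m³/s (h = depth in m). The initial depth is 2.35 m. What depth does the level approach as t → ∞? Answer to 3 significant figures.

Accumulation of liquid (constant cross-section A): A dh/dt = Q_in − 0.0587 √h. At steady state dh/dt = 0:
Q_in = 0.0587 √h_ss ⇒ √h_ss = 0.0599/0.0587 = 1.0204.
h_ss = 1.0204² = 1.0413 m. (Since h₀ = 2.35 m > h_ss, the level will fall toward this value.)

1.04 m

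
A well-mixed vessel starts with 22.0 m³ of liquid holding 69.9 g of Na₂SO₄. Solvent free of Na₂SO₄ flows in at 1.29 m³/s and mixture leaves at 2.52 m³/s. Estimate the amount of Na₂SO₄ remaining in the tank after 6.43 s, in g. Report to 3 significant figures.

Total volume: dV/dt = Q_in − Q_out = -1.2300 m³/s, so V(t) = 22.0 − 1.2300 t and V(6.43) = 14.091 m³.
Solute balance: dm/dt = 0 − Q_out C = −Q_out m/V(t).
Separate: dm/m = −Q_out dt/V(t) ⇒ ln(m/m₀) = −(Q_out/(Q_in−Q_out)) ln(V/V₀).
m = m₀ (V₀/V)^(Q_out/(Q_in−Q_out)) = 69.9 × (22.0/14.091)^(-2.0488) = 28.060 g.

28.1 g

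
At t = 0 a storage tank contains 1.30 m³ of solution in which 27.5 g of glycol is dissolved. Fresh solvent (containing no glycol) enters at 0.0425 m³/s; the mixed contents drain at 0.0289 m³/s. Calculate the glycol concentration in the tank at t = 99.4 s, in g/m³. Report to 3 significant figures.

Total volume: dV/dt = Q_in − Q_out = 0.013600 m³/s, so V(t) = 1.30 + 0.013600 t and V(99.4) = 2.6518 m³.
Species balance (pure solvent in): dm/dt = −Q_out · m/V(t).
dm/m = −Q_out dt/(V₀ + 0.013600 t); integrating gives ln(m/m₀) = −(Q_out/(Q_in−Q_out)) ln(V/V₀).
m = m₀ (V₀/V)^(Q_out/(Q_in−Q_out)) = 27.5 × (1.30/2.6518)^(2.1250) = 6.0454 g.
C = m/V = 6.0454/2.6518 = 2.2797 g/m³.

2.28 g/m³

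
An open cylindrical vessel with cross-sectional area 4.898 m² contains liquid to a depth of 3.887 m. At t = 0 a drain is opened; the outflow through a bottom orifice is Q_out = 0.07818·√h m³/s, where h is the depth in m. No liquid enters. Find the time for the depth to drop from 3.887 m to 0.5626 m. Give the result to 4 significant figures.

153.1 s

A dh/dt = −Q_out = −0.07818 √h.
This is separable: 2 d(√h)/dt = −0.07818/A, so √h = √h₀ − (0.07818/(2A)) t.
t = 2A(√h₀ − √h)/0.07818 = 2·4.898·(√3.887 − √0.5626)/0.07818
  = 9.79600 × (1.97155 − 0.750067) / 0.07818 = 153.052 s.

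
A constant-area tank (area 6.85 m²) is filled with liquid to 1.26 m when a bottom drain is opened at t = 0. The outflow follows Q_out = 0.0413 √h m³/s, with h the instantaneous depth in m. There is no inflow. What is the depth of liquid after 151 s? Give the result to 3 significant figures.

0.445 m

Mass balance (ρ constant): A dh/dt = −0.0413 √h.
This is separable: 2 d(√h)/dt = −0.0413/A, so √h = √h₀ − (0.0413/(2A)) t.
√h = √1.26 − 0.0413·151/(2·6.85) = 1.1225 − 0.45520 = 0.66729.
h = 0.66729² = 0.44528 m.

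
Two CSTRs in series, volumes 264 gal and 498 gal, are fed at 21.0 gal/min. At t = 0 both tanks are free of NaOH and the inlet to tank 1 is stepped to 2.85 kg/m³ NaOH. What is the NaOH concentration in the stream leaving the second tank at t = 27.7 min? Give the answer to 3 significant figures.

Time constants: τᵢ = Vᵢ/Q for each well-mixed tank.
τ₁ = 264/21.0 = 12.571 min; τ₂ = 498/21.0 = 23.714 min.
Tank 1: C₁ = C_in(1 − e^(−t/τ₁)). Tank 2 (τ₁ ≠ τ₂): C₂ = C_in[1 − (τ₁ e^(−t/τ₁) − τ₂ e^(−t/τ₂))/(τ₁ − τ₂)].
At t = 27.7: e^(−t/τ₁) = 0.11043, e^(−t/τ₂) = 0.31097.
C₂ = 2.85·[1 − (12.571·0.11043 − 23.714·0.31097)/(-11.143)] = 2.85·0.46278 = 1.3189 kg/m³.

1.32 kg/m³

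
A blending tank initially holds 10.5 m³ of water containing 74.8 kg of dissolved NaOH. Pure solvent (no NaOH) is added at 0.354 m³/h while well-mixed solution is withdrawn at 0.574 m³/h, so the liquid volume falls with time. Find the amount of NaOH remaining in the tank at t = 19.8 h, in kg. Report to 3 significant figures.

Total volume: dV/dt = Q_in − Q_out = -0.22000 m³/h, so V(t) = 10.5 − 0.22000 t and V(19.8) = 6.1440 m³.
No NaOH enters, so dm/dt = −Q_out · (m/V).
Separate: dm/m = −Q_out dt/V(t) ⇒ ln(m/m₀) = −(Q_out/(Q_in−Q_out)) ln(V/V₀).
m = m₀ (V₀/V)^(Q_out/(Q_in−Q_out)) = 74.8 × (10.5/6.1440)^(-2.6091) = 18.479 kg.

18.5 kg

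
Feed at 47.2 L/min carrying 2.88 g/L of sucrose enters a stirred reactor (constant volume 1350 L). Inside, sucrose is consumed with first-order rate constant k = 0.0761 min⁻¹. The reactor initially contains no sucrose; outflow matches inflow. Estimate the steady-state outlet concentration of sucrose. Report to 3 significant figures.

0.907 g/L

V dC/dt = Q(C_in − C) − k V C.
At steady state: 0 = Q C_in − (Q + kV) C_ss, so C_ss = Q C_in/(Q + kV).
C_ss = 47.2·2.88/(47.2 + 0.0761·1350) = 135.94/149.94 = 0.90663 g/L.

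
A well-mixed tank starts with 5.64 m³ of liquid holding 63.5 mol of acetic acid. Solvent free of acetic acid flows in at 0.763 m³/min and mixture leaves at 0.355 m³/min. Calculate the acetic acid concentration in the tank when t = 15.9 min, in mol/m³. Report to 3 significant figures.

Let m(t) be the amount of acetic acid. Volume: V(t) = V₀ + (Q_in − Q_out) t = 5.64 + 0.40800 t; V(15.9) = 12.127 m³.
No acetic acid enters, so dm/dt = −Q_out · (m/V).
dm/m = −Q_out dt/(V₀ + 0.40800 t); integrating gives ln(m/m₀) = −(Q_out/(Q_in−Q_out)) ln(V/V₀).
m = m₀ (V₀/V)^(Q_out/(Q_in−Q_out)) = 63.5 × (5.64/12.127)^(0.87010) = 32.620 mol.
C = m/V = 32.620/12.127 = 2.6898 mol/m³.

2.69 mol/m³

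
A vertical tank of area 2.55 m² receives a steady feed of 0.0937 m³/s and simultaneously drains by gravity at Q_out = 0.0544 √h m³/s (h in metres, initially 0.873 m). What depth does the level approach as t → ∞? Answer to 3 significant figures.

Level balance: A dh/dt = 0.0937 − 0.0544 √h. Setting dh/dt = 0:
Q_in = 0.0544 √h_ss ⇒ √h_ss = 0.0937/0.0544 = 1.7224.
h_ss = 1.7224² = 2.9668 m. (Since h₀ = 0.873 m < h_ss, the level will rise toward this value.)

2.97 m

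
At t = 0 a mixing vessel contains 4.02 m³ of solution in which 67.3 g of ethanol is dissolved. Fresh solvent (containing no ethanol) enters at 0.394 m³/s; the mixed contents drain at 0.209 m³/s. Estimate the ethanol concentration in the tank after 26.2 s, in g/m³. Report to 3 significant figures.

Let m(t) be the amount of ethanol. Volume: V(t) = V₀ + (Q_in − Q_out) t = 4.02 + 0.18500 t; V(26.2) = 8.8670 m³.
Solute balance: dm/dt = 0 − Q_out C = −Q_out m/V(t).
dm/m = −Q_out dt/(V₀ + 0.18500 t); integrating gives ln(m/m₀) = −(Q_out/(Q_in−Q_out)) ln(V/V₀).
m = m₀ (V₀/V)^(Q_out/(Q_in−Q_out)) = 67.3 × (4.02/8.8670)^(1.1297) = 27.536 g.
C = m/V = 27.536/8.8670 = 3.1054 g/m³.

3.11 g/m³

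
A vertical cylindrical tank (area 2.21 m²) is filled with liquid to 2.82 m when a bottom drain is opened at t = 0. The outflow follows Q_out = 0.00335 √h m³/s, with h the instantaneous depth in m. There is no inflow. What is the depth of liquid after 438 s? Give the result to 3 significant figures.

1.82 m

Accumulation of liquid (constant cross-section A): A dh/dt = −0.00335 √h.
This is separable: 2 d(√h)/dt = −0.00335/A, so √h = √h₀ − (0.00335/(2A)) t.
√h = √2.82 − 0.00335·438/(2·2.21) = 1.6793 − 0.33197 = 1.3473.
h = 1.3473² = 1.8153 m.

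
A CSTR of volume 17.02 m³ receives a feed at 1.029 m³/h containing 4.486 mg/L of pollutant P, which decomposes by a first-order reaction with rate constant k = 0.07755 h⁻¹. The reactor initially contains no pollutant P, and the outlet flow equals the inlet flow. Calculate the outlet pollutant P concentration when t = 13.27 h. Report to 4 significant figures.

V dC/dt = Q(C_in − C) − k V C.
This is linear with rate a = Q/V + k = 0.138008 h⁻¹.
C_ss = Q C_in/(Q + kV) = 1.96521 mg/L; C(t) = C_ss + (C₀ − C_ss) e^(−a t).
C(13.27) = 1.96521 + (-1.96521)·e^(−0.138008·13.27) = 1.96521 + (-1.96521)·0.160194 = 1.65040 mg/L.

1.650 mg/L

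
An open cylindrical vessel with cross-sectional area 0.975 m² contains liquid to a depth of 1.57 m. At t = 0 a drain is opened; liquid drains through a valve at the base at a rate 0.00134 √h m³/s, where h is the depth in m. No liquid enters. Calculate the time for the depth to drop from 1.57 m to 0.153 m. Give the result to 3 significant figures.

1250 s

Volume balance on the tank: A dh/dt = −0.00134 √h.
∫ h^(−1/2) dh = −(0.00134/A) ∫ dt, giving 2√h = 2√h₀ − (0.00134/A) t.
t = 2A(√h₀ − √h)/0.00134 = 2·0.975·(√1.57 − √0.153)/0.00134
  = 1.9500 × (1.2530 − 0.39115) / 0.00134 = 1254.2 s.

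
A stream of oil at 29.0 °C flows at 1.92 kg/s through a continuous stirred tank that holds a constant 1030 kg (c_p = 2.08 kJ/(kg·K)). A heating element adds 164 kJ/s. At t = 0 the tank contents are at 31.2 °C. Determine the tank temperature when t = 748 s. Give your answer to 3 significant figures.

M c_p dT/dt = ṁ c_p (T_in − T) + Q̇.
Rearrange: dT/dt = (T_ss − T)/τ with τ = M/ṁ = 536.46 s and T_ss = T_in + Q̇/(ṁ c_p) = 70.066 °C.
This is linear first-order; T(t) = T_ss + (T₀ − T_ss) e^(−t/τ).
T(748) = 70.066 + (-38.866)·e^(−748/536.46) = 70.066 + (-38.866)·0.24800 = 60.427 °C.

60.4 °C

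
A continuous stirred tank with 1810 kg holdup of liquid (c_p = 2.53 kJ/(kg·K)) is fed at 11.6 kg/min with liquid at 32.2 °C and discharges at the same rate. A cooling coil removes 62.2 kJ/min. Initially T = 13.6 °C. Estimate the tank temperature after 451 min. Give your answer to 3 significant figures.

M c_p dT/dt = ṁ c_p (T_in − T) − Q̇.
τ = M/ṁ = 156.03 min; T_ss = T_in − Q̇/(ṁ c_p) = 32.2 − 62.2/(11.6·2.53) = 30.081 °C.
This is linear first-order; T(t) = T_ss + (T₀ − T_ss) e^(−t/τ).
T(451) = 30.081 + (-16.481)·e^(−451/156.03) = 30.081 + (-16.481)·0.055555 = 29.165 °C.

29.2 °C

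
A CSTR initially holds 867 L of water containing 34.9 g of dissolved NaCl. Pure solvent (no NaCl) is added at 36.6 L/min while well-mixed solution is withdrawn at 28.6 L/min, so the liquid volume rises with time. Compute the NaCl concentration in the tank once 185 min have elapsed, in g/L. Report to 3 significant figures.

0.000423 g/L

Total volume: dV/dt = Q_in − Q_out = 8.0000 L/min, so V(t) = 867 + 8.0000 t and V(185) = 2347.0 L.
No NaCl enters, so dm/dt = −Q_out · (m/V).
Separate: dm/m = −Q_out dt/V(t) ⇒ ln(m/m₀) = −(Q_out/(Q_in−Q_out)) ln(V/V₀).
m = m₀ (V₀/V)^(Q_out/(Q_in−Q_out)) = 34.9 × (867/2347.0)^(3.5750) = 0.99234 g.
C = m/V = 0.99234/2347.0 = 0.00042281 g/L.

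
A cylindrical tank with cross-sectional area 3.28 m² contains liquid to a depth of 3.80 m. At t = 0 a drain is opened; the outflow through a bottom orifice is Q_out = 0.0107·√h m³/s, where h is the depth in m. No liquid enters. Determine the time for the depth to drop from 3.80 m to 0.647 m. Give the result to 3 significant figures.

A dh/dt = −Q_out = −0.0107 √h.
∫ h^(−1/2) dh = −(0.0107/A) ∫ dt, giving 2√h = 2√h₀ − (0.0107/A) t.
t = 2A(√h₀ − √h)/0.0107 = 2·3.28·(√3.80 − √0.647)/0.0107
  = 6.5600 × (1.9494 − 0.80436) / 0.0107 = 701.98 s.

702 s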